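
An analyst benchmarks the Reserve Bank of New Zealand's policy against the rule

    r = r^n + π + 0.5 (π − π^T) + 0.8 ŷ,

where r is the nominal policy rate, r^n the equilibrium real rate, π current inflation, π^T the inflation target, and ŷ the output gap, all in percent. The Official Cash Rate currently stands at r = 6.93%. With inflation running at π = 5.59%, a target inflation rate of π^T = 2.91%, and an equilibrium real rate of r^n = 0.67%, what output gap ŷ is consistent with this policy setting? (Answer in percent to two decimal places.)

0.8 ŷ = 6.93 − 0.67 − 5.59 − 0.5 × (5.59 − 2.91) = -0.67
ŷ = -0.67 / 0.8 = -0.84

-0.84%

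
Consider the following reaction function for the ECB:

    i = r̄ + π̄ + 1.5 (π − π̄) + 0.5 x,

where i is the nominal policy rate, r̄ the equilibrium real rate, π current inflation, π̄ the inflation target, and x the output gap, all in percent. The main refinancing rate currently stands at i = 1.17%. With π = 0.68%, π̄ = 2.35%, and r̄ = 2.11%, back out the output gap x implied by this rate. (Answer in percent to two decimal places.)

0.5 x = 1.17 − 2.11 − 2.35 − 1.5 × (0.68 − 2.35) = -0.785
x = -0.785 / 0.5 = -1.57

-1.57%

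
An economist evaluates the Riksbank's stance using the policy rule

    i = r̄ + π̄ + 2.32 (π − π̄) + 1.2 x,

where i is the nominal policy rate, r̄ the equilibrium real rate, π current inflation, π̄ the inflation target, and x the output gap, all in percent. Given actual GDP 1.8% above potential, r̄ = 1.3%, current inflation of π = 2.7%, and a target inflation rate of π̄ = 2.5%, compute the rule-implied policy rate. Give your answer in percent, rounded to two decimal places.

6.42%

Output 1.8% above potential → x = 1.8.
i = 1.3 + 2.5 + 2.32 × (2.7 − 2.5) + 1.2 × 1.8
   = 1.3 + 2.5 + 0.464 + 2.16 = 6.42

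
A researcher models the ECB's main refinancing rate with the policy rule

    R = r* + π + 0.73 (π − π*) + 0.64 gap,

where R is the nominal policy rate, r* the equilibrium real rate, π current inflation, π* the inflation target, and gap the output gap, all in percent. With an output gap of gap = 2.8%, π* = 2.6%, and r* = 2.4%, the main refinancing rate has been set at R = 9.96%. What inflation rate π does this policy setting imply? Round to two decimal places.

4.43%

Collecting π: R = r* + (1 + 0.73) π − 0.73 π* + 0.64 gap
1.73 π = 9.96 − 2.4 + 0.73 × 2.6 − 0.64 × 2.8 = 7.666
π = 7.666 / 1.73 = 4.43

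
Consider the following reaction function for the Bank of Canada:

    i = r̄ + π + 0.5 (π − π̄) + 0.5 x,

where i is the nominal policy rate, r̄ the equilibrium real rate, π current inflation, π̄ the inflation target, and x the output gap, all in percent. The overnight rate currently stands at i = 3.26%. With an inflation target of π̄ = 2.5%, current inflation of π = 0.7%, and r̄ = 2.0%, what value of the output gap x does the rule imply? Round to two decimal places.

2.92%

0.5 x = 3.26 − 2.0 − 0.7 − 0.5 × (0.7 − 2.5) = 1.46
x = 1.46 / 0.5 = 2.92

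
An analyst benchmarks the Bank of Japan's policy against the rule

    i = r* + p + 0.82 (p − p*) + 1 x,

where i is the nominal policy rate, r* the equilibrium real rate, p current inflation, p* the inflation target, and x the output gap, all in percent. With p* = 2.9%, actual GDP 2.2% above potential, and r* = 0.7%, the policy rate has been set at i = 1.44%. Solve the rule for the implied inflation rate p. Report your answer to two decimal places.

0.50%

Output 2.2% above potential → x = 2.2.
Collecting p: i = r* + (1 + 0.82) p − 0.82 p* + 1 x
1.82 p = 1.44 − 0.7 + 0.82 × 2.9 − 1 × 2.2 = 0.918
p = 0.918 / 1.82 = 0.50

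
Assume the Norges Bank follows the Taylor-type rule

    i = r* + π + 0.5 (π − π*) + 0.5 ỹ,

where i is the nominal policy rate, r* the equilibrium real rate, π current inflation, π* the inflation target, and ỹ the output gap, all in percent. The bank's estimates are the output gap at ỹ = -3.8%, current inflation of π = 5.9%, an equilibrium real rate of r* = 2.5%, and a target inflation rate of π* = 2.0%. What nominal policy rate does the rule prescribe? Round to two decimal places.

i = 2.5 + 5.9 + 0.5 × (5.9 − 2.0) + 0.5 × (-3.8)
   = 2.5 + 5.9 + 1.95 − 1.9 = 8.45

8.45%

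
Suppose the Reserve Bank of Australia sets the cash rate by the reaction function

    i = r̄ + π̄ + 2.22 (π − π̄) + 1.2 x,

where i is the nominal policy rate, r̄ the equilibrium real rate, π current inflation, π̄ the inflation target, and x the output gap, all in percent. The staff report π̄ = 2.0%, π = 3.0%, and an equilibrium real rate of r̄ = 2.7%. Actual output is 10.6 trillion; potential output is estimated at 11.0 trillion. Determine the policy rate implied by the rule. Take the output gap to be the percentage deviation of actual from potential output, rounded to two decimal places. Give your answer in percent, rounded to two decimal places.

2.55%

Output gap = 100 × (10.6 − 11.0) / 11.0 = -3.64%.
i = 2.70 + 2.00 + 2.22 × (3.00 − 2.00) + 1.2 × (-3.64)
   = 2.70 + 2 + 2.22 − 4.368 = 2.55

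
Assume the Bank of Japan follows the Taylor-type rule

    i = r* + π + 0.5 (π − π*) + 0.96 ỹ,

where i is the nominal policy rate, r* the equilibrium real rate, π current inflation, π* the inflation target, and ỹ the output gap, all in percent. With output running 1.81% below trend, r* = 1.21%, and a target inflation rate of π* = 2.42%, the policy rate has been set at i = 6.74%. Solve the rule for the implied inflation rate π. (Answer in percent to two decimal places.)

Output 1.81% below potential → ỹ = -1.81.
Collecting π: i = r* + (1 + 0.5) π − 0.5 π* + 0.96 ỹ
1.5 π = 6.74 − 1.21 + 0.5 × 2.42 − 0.96 × (-1.81) = 8.4776
π = 8.4776 / 1.5 = 5.65

5.65%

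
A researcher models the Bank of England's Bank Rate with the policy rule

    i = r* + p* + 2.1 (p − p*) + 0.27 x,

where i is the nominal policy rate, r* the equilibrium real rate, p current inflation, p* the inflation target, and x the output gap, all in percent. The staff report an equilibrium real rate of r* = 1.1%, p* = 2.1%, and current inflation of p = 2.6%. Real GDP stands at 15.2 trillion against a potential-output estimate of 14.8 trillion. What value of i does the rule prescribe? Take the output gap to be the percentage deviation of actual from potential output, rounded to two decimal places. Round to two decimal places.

Output gap = 100 × (15.2 − 14.8) / 14.8 = 2.70%.
i = 1.10 + 2.10 + 2.1 × (2.60 − 2.10) + 0.27 × 2.70
   = 1.10 + 2.1 + 1.05 + 0.729 = 4.98

4.98%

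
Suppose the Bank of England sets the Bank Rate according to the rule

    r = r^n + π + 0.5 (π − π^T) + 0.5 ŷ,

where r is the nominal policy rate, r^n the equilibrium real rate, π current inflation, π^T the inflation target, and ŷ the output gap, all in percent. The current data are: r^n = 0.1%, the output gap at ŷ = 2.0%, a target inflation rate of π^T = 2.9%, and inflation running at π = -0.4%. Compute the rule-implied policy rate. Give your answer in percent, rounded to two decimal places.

r = 0.1 + (-0.4) + 0.5 × (-0.4 − 2.9) + 0.5 × 2.0
   = 0.1 − 0.4 − 1.65 + 1 = -0.95

-0.95%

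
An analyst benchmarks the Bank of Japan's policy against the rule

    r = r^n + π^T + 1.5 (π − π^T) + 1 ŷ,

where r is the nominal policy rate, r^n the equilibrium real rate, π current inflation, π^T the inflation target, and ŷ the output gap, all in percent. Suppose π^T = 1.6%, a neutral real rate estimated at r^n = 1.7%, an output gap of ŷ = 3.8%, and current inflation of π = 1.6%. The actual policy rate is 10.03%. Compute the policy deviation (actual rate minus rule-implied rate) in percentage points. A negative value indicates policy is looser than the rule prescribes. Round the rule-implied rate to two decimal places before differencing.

2.93 pp

r = 1.7 + 1.6 + 1.5 × (1.6 − 1.6) + 1 × 3.8
   = 1.7 + 1.6 + 0 + 3.8 = 7.10
Deviation = 10.03 − 7.10 = 2.93 pp.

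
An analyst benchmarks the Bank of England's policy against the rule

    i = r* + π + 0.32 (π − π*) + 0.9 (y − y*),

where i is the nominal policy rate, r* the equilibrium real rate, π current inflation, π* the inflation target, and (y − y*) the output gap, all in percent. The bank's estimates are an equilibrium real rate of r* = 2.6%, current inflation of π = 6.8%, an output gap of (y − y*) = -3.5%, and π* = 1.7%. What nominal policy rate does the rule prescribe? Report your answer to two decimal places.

7.88%

i = 2.6 + 6.8 + 0.32 × (6.8 − 1.7) + 0.9 × (-3.5)
   = 2.6 + 6.8 + 1.632 − 3.15 = 7.88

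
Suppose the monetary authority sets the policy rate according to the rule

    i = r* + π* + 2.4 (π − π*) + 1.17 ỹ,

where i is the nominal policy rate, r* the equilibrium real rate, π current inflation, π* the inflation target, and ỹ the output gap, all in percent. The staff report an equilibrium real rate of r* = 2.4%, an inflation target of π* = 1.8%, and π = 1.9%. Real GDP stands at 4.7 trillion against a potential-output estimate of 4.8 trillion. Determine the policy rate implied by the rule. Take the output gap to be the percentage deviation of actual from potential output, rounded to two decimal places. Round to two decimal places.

2.01%

Output gap = 100 × (4.7 − 4.8) / 4.8 = -2.08%.
i = 2.40 + 1.80 + 2.4 × (1.90 − 1.80) + 1.17 × (-2.08)
   = 2.40 + 1.8 + 0.24 − 2.4336 = 2.01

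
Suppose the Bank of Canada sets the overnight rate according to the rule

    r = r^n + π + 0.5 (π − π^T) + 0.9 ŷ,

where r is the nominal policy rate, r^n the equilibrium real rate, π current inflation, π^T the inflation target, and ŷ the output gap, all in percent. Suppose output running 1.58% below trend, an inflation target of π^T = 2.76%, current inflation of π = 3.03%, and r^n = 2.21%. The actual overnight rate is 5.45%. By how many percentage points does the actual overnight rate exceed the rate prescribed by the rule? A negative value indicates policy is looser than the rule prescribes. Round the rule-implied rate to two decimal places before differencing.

1.50 pp

Output 1.58% below potential → ŷ = -1.58.
r = 2.21 + 3.03 + 0.5 × (3.03 − 2.76) + 0.9 × (-1.58)
   = 2.21 + 3.03 + 0.135 − 1.422 = 3.95
Deviation = 5.45 − 3.95 = 1.50 pp.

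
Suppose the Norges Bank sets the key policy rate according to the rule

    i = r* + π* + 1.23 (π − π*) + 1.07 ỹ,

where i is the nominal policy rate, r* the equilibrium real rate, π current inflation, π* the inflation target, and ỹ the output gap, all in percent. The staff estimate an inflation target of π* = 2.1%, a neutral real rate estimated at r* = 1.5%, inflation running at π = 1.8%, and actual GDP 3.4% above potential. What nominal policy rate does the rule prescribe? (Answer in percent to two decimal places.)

Output 3.4% above potential → ỹ = 3.4.
i = 1.5 + 2.1 + 1.23 × (1.8 − 2.1) + 1.07 × 3.4
   = 1.5 + 2.1 − 0.369 + 3.638 = 6.87

6.87%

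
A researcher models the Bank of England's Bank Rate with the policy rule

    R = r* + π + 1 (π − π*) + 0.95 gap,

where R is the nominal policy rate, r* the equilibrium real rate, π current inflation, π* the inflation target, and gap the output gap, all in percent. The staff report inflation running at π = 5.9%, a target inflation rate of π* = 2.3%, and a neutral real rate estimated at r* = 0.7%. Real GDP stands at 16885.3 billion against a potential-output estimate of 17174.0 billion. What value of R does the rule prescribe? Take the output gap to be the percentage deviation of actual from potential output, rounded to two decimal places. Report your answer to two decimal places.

Output gap = 100 × (16885.3 − 17174.0) / 17174.0 = -1.68%.
R = 0.70 + 5.90 + 1 × (5.90 − 2.30) + 0.95 × (-1.68)
   = 0.70 + 5.9 + 3.6 − 1.596 = 8.60

8.60%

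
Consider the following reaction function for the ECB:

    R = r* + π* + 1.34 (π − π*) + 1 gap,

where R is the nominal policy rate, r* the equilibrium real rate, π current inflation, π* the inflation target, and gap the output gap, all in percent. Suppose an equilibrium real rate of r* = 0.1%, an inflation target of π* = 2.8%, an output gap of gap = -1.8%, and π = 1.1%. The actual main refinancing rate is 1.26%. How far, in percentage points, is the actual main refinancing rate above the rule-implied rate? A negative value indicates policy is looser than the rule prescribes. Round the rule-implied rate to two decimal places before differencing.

R = 0.1 + 2.8 + 1.34 × (1.1 − 2.8) + 1 × (-1.8)
   = 0.1 + 2.8 − 2.278 − 1.8 = -1.18
Deviation = 1.26 − (-1.18) = 2.44 pp.

2.44 pp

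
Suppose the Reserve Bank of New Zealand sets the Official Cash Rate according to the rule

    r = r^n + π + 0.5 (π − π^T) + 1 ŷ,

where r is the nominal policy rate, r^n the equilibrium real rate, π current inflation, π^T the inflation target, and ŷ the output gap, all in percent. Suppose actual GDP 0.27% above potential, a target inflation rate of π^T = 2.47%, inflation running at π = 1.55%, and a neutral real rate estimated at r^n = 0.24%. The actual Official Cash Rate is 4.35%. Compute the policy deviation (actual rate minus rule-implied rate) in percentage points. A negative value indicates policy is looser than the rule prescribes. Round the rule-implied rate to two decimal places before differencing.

2.75 pp

Output 0.27% above potential → ŷ = 0.27.
r = 0.24 + 1.55 + 0.5 × (1.55 − 2.47) + 1 × 0.27
   = 0.24 + 1.55 − 0.46 + 0.27 = 1.60
Deviation = 4.35 − 1.60 = 2.75 pp.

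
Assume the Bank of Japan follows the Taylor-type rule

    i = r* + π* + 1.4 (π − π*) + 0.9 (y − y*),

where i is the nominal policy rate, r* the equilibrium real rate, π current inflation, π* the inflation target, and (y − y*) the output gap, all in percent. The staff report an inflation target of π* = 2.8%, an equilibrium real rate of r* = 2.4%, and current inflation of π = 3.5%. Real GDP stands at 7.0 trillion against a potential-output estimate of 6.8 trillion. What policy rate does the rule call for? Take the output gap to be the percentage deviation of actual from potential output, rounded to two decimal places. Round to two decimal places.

8.83%

Output gap = 100 × (7.0 − 6.8) / 6.8 = 2.94%.
i = 2.40 + 2.80 + 1.4 × (3.50 − 2.80) + 0.9 × 2.94
   = 2.40 + 2.8 + 0.98 + 2.646 = 8.83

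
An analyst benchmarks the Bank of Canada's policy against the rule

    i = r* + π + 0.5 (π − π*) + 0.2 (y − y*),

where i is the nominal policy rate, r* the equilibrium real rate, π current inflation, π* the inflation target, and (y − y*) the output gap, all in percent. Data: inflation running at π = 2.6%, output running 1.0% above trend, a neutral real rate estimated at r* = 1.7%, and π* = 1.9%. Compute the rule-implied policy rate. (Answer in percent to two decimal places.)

Output 1.0% above potential → (y − y*) = 1.0.
i = 1.7 + 2.6 + 0.5 × (2.6 − 1.9) + 0.2 × 1.0
   = 1.7 + 2.6 + 0.35 + 0.2 = 4.85

4.85%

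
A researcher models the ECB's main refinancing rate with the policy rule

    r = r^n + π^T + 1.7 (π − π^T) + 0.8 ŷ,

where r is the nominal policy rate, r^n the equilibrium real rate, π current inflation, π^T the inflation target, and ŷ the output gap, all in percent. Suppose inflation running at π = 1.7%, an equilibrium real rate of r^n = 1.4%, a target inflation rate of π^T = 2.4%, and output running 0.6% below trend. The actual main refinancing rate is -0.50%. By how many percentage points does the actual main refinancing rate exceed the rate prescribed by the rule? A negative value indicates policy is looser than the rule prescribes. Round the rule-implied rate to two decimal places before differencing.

-2.63 pp

Output 0.6% below potential → ŷ = -0.6.
r = 1.4 + 2.4 + 1.7 × (1.7 − 2.4) + 0.8 × (-0.6)
   = 1.4 + 2.4 − 1.19 − 0.48 = 2.13
Deviation = -0.50 − 2.13 = -2.63 pp.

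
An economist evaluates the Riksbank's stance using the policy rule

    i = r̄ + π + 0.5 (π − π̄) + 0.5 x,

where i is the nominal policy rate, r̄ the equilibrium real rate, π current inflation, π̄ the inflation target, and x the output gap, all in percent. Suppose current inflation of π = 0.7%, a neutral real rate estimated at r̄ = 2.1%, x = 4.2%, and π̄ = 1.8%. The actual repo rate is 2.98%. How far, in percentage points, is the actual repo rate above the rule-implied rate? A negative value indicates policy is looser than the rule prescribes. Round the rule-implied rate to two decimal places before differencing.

i = 2.1 + 0.7 + 0.5 × (0.7 − 1.8) + 0.5 × 4.2
   = 2.1 + 0.7 − 0.55 + 2.1 = 4.35
Deviation = 2.98 − 4.35 = -1.37 pp.

-1.37 pp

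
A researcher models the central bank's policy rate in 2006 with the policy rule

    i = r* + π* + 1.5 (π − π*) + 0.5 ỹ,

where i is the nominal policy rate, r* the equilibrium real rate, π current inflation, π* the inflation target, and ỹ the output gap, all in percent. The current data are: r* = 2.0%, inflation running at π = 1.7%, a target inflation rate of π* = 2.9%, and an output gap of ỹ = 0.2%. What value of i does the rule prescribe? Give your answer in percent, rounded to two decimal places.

3.20%

i = 2.0 + 2.9 + 1.5 × (1.7 − 2.9) + 0.5 × 0.2
   = 2.0 + 2.9 − 1.8 + 0.1 = 3.20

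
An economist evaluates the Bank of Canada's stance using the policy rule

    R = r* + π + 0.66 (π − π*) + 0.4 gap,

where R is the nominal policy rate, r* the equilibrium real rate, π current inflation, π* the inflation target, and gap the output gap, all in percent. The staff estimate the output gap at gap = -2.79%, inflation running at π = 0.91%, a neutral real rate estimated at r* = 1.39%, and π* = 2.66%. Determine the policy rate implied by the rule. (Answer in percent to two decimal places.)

R = 1.39 + 0.91 + 0.66 × (0.91 − 2.66) + 0.4 × (-2.79)
   = 1.39 + 0.91 − 1.155 − 1.116 = 0.03

0.03%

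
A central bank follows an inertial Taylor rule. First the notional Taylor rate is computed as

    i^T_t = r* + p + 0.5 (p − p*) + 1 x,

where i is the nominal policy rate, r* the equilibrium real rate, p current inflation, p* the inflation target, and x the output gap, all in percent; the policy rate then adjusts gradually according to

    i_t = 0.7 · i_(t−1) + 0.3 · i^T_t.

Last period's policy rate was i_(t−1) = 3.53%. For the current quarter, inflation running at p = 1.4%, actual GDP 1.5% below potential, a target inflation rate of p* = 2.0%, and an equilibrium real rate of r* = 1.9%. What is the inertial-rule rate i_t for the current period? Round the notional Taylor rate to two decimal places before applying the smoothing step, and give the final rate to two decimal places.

Output 1.5% below potential → x = -1.5.
i^T_t = 1.9 + 1.4 + 0.5 × (1.4 − 2.0) + 1 × (-1.5)
   = 1.9 + 1.4 − 0.3 − 1.5 = 1.50
i_t = 0.7 × 3.53 + 0.3 × 1.50 = 2.471 + 0.45 = 2.92

2.92%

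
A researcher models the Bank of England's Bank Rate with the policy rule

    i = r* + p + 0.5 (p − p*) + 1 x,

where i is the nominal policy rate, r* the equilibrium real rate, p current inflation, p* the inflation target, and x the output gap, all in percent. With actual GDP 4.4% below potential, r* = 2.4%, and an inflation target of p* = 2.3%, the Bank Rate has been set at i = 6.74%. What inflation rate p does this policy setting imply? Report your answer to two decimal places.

Output 4.4% below potential → x = -4.4.
Collecting p: i = r* + (1 + 0.5) p − 0.5 p* + 1 x
1.5 p = 6.74 − 2.4 + 0.5 × 2.3 − 1 × (-4.4) = 9.89
p = 9.89 / 1.5 = 6.59

6.59%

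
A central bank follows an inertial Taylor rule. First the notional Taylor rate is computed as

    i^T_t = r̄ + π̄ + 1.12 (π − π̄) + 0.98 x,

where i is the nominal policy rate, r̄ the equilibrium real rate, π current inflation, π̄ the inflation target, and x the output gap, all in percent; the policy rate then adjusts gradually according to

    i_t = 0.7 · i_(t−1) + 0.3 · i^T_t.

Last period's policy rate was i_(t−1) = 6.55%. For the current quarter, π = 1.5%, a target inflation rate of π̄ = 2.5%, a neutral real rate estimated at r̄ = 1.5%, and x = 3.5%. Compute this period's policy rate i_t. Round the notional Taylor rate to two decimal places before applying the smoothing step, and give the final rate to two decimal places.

i^T_t = 1.5 + 2.5 + 1.12 × (1.5 − 2.5) + 0.98 × 3.5
   = 1.5 + 2.5 − 1.12 + 3.43 = 6.31
i_t = 0.7 × 6.55 + 0.3 × 6.31 = 4.585 + 1.893 = 6.48

6.48%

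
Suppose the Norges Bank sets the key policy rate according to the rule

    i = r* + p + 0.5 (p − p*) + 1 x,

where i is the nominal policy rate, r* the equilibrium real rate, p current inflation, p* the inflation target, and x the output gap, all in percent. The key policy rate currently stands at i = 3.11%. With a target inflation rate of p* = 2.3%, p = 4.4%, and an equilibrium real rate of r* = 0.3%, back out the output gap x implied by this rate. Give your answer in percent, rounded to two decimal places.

-2.64%

1 x = 3.11 − 0.3 − 4.4 − 0.5 × (4.4 − 2.3) = -2.64
x = -2.64 / 1 = -2.64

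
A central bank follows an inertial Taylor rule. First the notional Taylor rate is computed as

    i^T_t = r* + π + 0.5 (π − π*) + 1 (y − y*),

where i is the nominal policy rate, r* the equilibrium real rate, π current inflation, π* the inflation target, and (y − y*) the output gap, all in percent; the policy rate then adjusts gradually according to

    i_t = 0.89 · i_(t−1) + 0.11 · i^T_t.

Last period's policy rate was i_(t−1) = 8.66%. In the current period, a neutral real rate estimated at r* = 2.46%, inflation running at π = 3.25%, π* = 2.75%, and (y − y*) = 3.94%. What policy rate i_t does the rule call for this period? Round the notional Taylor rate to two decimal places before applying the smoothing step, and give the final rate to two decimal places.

i^T_t = 2.46 + 3.25 + 0.5 × (3.25 − 2.75) + 1 × 3.94
   = 2.46 + 3.25 + 0.25 + 3.94 = 9.90
i_t = 0.89 × 8.66 + 0.11 × 9.90 = 7.7074 + 1.089 = 8.80

8.80%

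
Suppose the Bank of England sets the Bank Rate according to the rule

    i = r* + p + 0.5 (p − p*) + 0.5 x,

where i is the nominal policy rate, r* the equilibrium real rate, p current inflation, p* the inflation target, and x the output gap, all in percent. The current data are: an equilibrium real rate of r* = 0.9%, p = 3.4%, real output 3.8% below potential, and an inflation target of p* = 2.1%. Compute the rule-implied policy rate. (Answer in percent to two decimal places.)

3.05%

Output 3.8% below potential → x = -3.8.
i = 0.9 + 3.4 + 0.5 × (3.4 − 2.1) + 0.5 × (-3.8)
   = 0.9 + 3.4 + 0.65 − 1.9 = 3.05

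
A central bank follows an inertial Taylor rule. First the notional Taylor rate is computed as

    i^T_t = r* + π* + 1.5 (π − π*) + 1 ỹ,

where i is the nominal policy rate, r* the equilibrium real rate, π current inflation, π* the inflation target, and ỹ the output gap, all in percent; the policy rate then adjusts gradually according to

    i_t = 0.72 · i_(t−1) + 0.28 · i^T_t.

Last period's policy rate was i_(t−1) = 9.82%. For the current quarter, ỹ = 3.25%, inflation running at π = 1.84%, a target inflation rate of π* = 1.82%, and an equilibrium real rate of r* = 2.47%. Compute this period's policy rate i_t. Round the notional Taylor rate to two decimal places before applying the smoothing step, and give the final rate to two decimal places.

9.19%

i^T_t = 2.47 + 1.82 + 1.5 × (1.84 − 1.82) + 1 × 3.25
   = 2.47 + 1.82 + 0.03 + 3.25 = 7.57
i_t = 0.72 × 9.82 + 0.28 × 7.57 = 7.0704 + 2.1196 = 9.19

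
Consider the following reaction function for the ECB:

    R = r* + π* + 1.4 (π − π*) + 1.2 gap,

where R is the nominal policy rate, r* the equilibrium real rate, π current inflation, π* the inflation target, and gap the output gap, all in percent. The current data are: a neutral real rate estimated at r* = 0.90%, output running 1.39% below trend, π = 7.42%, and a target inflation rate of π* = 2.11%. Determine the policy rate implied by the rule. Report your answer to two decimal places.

Output 1.39% below potential → gap = -1.39.
R = 0.90 + 2.11 + 1.4 × (7.42 − 2.11) + 1.2 × (-1.39)
   = 0.90 + 2.11 + 7.434 − 1.668 = 8.78

8.78%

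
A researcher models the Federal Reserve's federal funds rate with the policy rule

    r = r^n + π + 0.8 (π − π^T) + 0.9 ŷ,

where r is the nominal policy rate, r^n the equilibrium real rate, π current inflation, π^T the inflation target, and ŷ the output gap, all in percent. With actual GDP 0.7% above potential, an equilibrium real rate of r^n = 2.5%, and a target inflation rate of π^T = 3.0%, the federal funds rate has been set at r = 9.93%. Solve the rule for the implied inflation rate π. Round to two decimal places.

Output 0.7% above potential → ŷ = 0.7.
Collecting π: r = r^n + (1 + 0.8) π − 0.8 π^T + 0.9 ŷ
1.8 π = 9.93 − 2.5 + 0.8 × 3.0 − 0.9 × 0.7 = 9.2
π = 9.2 / 1.8 = 5.11

5.11%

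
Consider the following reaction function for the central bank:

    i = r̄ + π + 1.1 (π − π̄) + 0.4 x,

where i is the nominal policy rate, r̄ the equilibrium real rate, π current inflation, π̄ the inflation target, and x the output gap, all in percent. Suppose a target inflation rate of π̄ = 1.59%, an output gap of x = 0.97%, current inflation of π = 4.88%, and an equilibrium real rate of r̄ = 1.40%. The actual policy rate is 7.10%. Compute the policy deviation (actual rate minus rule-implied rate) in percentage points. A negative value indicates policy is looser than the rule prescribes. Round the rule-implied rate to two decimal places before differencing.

i = 1.40 + 4.88 + 1.1 × (4.88 − 1.59) + 0.4 × 0.97
   = 1.40 + 4.88 + 3.619 + 0.388 = 10.29
Deviation = 7.10 − 10.29 = -3.19 pp.

-3.19 pp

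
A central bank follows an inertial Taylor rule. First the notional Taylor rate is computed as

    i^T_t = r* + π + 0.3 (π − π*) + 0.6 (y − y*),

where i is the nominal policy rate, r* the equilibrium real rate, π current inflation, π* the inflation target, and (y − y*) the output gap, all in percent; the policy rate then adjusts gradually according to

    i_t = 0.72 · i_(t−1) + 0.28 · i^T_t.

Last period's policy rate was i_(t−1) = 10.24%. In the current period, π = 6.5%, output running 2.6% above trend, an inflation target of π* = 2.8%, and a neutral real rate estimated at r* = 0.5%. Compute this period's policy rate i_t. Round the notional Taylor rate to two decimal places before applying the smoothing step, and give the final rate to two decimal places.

Output 2.6% above potential → (y − y*) = 2.6.
i^T_t = 0.5 + 6.5 + 0.3 × (6.5 − 2.8) + 0.6 × 2.6
   = 0.5 + 6.5 + 1.11 + 1.56 = 9.67
i_t = 0.72 × 10.24 + 0.28 × 9.67 = 7.3728 + 2.7076 = 10.08

10.08%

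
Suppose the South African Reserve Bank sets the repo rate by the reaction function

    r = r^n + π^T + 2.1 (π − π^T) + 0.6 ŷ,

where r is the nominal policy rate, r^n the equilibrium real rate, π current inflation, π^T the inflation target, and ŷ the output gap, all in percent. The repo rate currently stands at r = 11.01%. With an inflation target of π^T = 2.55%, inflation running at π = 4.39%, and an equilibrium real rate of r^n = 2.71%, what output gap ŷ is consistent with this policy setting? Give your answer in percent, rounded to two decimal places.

0.6 ŷ = 11.01 − 2.71 − 2.55 − 2.1 × (4.39 − 2.55) = 1.886
ŷ = 1.886 / 0.6 = 3.14

3.14%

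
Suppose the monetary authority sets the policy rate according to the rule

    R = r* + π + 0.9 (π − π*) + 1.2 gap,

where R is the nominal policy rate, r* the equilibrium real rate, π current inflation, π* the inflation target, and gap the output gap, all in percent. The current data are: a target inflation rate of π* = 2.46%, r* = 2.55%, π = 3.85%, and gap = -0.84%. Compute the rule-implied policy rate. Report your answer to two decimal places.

6.64%

R = 2.55 + 3.85 + 0.9 × (3.85 − 2.46) + 1.2 × (-0.84)
   = 2.55 + 3.85 + 1.251 − 1.008 = 6.64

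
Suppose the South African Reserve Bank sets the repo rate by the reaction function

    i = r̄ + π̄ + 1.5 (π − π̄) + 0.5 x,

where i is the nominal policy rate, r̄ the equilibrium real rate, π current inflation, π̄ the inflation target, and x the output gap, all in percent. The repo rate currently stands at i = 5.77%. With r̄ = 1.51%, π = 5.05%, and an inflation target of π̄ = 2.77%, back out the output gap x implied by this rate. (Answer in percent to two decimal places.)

0.5 x = 5.77 − 1.51 − 2.77 − 1.5 × (5.05 − 2.77) = -1.93
x = -1.93 / 0.5 = -3.86

-3.86%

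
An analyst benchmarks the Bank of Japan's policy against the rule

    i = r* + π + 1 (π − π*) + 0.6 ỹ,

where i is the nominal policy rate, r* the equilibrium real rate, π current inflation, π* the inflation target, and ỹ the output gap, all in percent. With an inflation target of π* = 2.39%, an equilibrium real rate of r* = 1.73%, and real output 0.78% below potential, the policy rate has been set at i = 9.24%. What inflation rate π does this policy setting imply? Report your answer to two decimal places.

Output 0.78% below potential → ỹ = -0.78.
Collecting π: i = r* + (1 + 1) π − 1 π* + 0.6 ỹ
2 π = 9.24 − 1.73 + 1 × 2.39 − 0.6 × (-0.78) = 10.368
π = 10.368 / 2 = 5.18

5.18%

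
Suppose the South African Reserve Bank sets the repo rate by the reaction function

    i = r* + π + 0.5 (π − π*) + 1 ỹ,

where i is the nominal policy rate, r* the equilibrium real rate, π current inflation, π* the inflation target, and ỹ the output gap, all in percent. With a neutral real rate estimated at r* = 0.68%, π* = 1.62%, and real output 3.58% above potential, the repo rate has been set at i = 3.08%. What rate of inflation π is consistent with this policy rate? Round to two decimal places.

-0.25%

Output 3.58% above potential → ỹ = 3.58.
Collecting π: i = r* + (1 + 0.5) π − 0.5 π* + 1 ỹ
1.5 π = 3.08 − 0.68 + 0.5 × 1.62 − 1 × 3.58 = -0.37
π = -0.37 / 1.5 = -0.25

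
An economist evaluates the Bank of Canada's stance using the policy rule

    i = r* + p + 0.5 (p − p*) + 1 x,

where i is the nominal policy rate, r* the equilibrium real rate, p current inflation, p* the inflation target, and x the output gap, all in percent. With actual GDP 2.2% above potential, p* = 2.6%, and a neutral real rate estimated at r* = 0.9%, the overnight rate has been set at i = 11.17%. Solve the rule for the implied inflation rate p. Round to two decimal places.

6.25%

Output 2.2% above potential → x = 2.2.
Collecting p: i = r* + (1 + 0.5) p − 0.5 p* + 1 x
1.5 p = 11.17 − 0.9 + 0.5 × 2.6 − 1 × 2.2 = 9.37
p = 9.37 / 1.5 = 6.25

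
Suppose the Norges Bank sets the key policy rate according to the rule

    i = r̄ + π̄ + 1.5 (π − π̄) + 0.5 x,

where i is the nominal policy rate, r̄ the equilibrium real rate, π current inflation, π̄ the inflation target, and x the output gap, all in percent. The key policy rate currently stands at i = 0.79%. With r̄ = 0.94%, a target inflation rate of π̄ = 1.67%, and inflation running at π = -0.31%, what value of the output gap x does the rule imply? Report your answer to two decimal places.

0.5 x = 0.79 − 0.94 − 1.67 − 1.5 × ((-0.31) − 1.67) = 1.15
x = 1.15 / 0.5 = 2.30

2.30%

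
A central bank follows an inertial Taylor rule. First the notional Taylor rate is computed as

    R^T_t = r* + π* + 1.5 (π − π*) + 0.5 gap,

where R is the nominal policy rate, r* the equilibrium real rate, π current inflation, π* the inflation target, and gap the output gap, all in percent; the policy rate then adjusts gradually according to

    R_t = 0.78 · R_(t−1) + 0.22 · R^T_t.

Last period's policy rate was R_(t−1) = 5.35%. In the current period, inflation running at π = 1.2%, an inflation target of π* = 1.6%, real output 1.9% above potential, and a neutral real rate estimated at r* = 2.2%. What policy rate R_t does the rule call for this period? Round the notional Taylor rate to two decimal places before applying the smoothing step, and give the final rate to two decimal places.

5.09%

Output 1.9% above potential → gap = 1.9.
R^T_t = 2.2 + 1.6 + 1.5 × (1.2 − 1.6) + 0.5 × 1.9
   = 2.2 + 1.6 − 0.6 + 0.95 = 4.15
R_t = 0.78 × 5.35 + 0.22 × 4.15 = 4.173 + 0.913 = 5.09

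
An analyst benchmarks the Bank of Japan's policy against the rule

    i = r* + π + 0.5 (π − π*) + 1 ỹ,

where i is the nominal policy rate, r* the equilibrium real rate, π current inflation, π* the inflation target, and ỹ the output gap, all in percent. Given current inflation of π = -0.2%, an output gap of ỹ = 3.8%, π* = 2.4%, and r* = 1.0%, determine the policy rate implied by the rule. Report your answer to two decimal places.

3.30%

i = 1.0 + (-0.2) + 0.5 × (-0.2 − 2.4) + 1 × 3.8
   = 1.0 − 0.2 − 1.3 + 3.8 = 3.30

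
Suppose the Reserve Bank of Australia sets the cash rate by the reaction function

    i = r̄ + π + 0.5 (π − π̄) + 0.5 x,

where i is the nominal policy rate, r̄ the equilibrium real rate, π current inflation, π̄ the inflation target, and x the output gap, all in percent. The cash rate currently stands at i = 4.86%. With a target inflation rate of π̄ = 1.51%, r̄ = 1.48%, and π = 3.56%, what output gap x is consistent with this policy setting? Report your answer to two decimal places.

-2.41%

0.5 x = 4.86 − 1.48 − 3.56 − 0.5 × (3.56 − 1.51) = -1.205
x = -1.205 / 0.5 = -2.41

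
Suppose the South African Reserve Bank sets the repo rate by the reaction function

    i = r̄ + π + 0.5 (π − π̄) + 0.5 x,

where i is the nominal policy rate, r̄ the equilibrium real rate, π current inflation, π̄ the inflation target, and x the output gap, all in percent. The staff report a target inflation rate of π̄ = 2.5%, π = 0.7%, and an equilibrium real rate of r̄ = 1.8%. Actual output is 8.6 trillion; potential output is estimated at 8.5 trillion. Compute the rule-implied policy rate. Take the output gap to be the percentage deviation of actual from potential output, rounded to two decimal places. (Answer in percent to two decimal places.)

Output gap = 100 × (8.6 − 8.5) / 8.5 = 1.18%.
i = 1.80 + 0.70 + 0.5 × (0.70 − 2.50) + 0.5 × 1.18
   = 1.80 + 0.7 − 0.9 + 0.59 = 2.19

2.19%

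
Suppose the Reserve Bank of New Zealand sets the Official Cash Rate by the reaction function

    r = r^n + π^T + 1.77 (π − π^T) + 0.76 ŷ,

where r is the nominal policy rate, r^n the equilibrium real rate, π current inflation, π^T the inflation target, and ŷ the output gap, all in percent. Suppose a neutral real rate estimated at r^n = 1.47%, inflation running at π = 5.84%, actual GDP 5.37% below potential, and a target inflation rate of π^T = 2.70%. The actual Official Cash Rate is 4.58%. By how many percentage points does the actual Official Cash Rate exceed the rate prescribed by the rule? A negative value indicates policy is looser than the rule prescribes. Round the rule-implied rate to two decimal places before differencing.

-1.07 pp

Output 5.37% below potential → ŷ = -5.37.
r = 1.47 + 2.70 + 1.77 × (5.84 − 2.70) + 0.76 × (-5.37)
   = 1.47 + 2.7 + 5.5578 − 4.0812 = 5.65
Deviation = 4.58 − 5.65 = -1.07 pp.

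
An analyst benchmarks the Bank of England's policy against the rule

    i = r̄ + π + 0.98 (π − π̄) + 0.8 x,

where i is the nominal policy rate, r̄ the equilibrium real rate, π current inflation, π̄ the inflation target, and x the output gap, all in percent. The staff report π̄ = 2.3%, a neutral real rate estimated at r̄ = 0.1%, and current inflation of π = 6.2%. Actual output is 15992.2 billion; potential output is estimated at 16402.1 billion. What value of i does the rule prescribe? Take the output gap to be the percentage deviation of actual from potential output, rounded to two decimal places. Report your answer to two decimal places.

8.12%

Output gap = 100 × (15992.2 − 16402.1) / 16402.1 = -2.50%.
i = 0.10 + 6.20 + 0.98 × (6.20 − 2.30) + 0.8 × (-2.50)
   = 0.10 + 6.2 + 3.822 − 2 = 8.12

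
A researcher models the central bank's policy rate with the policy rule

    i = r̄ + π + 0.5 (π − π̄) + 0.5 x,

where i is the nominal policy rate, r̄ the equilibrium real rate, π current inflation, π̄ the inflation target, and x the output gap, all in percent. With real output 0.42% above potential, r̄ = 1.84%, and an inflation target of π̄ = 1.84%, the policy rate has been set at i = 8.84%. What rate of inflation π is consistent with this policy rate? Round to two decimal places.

5.14%

Output 0.42% above potential → x = 0.42.
Collecting π: i = r̄ + (1 + 0.5) π − 0.5 π̄ + 0.5 x
1.5 π = 8.84 − 1.84 + 0.5 × 1.84 − 0.5 × 0.42 = 7.71
π = 7.71 / 1.5 = 5.14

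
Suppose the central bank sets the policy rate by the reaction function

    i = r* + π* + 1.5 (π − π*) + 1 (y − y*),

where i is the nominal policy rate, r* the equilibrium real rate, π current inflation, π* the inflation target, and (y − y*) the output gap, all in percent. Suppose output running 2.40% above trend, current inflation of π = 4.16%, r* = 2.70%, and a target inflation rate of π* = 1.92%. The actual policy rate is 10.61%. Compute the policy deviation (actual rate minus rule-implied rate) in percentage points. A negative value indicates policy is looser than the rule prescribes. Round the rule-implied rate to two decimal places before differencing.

0.23 pp

Output 2.40% above potential → (y − y*) = 2.40.
i = 2.70 + 1.92 + 1.5 × (4.16 − 1.92) + 1 × 2.40
   = 2.70 + 1.92 + 3.36 + 2.4 = 10.38
Deviation = 10.61 − 10.38 = 0.23 pp.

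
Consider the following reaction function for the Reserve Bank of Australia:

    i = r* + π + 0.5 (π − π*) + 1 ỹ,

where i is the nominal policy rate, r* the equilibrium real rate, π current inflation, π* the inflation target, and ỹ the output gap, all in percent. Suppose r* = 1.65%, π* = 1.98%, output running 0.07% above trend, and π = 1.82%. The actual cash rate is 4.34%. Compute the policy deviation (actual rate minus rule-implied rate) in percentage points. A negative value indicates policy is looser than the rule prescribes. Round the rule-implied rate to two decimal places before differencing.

Output 0.07% above potential → ỹ = 0.07.
i = 1.65 + 1.82 + 0.5 × (1.82 − 1.98) + 1 × 0.07
   = 1.65 + 1.82 − 0.08 + 0.07 = 3.46
Deviation = 4.34 − 3.46 = 0.88 pp.

0.88 pp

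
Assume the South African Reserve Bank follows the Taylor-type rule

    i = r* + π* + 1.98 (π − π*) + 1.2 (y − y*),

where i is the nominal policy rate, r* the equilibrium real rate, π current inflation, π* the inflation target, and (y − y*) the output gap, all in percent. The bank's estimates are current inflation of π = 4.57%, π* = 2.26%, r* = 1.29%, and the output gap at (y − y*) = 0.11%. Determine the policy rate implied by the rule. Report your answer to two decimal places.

i = 1.29 + 2.26 + 1.98 × (4.57 − 2.26) + 1.2 × 0.11
   = 1.29 + 2.26 + 4.5738 + 0.132 = 8.26

8.26%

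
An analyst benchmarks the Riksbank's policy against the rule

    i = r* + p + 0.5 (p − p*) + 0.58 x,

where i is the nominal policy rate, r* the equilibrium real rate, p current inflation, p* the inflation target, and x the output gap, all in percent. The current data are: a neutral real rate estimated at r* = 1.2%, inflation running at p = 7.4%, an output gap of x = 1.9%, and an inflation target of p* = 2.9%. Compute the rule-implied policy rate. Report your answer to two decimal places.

11.95%

i = 1.2 + 7.4 + 0.5 × (7.4 − 2.9) + 0.58 × 1.9
   = 1.2 + 7.4 + 2.25 + 1.102 = 11.95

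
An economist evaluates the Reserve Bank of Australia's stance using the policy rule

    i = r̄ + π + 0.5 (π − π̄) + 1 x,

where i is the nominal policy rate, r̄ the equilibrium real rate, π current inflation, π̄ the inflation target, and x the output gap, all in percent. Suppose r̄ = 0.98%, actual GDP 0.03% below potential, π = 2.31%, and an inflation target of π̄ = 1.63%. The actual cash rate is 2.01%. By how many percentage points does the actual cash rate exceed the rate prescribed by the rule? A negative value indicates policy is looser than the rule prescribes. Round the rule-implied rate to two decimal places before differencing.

Output 0.03% below potential → x = -0.03.
i = 0.98 + 2.31 + 0.5 × (2.31 − 1.63) + 1 × (-0.03)
   = 0.98 + 2.31 + 0.34 − 0.03 = 3.60
Deviation = 2.01 − 3.60 = -1.59 pp.

-1.59 pp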